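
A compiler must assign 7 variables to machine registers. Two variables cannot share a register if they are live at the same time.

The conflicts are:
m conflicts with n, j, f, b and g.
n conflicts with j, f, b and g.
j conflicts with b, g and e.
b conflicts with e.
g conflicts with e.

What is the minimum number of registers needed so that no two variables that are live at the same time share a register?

m, n, j, b all conflict with each other, so at least 4 registers are needed.
4 registers suffice: m=2, n=1, j=3, f=3, b=4, g=4, e=1. Every pair that conflicts lands in different registers.

4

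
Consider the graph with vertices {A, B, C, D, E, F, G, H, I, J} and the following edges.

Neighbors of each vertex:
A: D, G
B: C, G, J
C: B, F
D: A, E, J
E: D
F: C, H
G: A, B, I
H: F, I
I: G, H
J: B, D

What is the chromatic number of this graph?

3

The cycle D-J-B-G-A-D has odd length 5, so it cannot be 2-colored; at least 3 colors are needed.
A valid assignment using 3 colors: A=3, B=1, C=2, D=1, E=2, F=3, G=2, H=1, I=3, J=2. Every edge joins two different colors.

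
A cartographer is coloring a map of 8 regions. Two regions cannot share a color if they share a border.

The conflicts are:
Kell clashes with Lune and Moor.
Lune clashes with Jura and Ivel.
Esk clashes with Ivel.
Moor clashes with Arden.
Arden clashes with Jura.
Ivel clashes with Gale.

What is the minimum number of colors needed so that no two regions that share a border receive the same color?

3

The cycle Moor-Kell-Lune-Jura-Arden-Moor has odd length 5, so it cannot be 2-colored; at least 3 colors are needed.
3 colors suffice: Kell=1, Lune=2, Esk=2, Moor=3, Arden=2, Jura=1, Ivel=1, Gale=2. Each listed conflict is separated.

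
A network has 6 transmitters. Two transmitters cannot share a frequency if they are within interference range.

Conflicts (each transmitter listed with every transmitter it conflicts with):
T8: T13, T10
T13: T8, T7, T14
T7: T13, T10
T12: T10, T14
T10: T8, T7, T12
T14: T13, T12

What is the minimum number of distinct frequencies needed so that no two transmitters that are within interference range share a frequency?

3

The cycle T10-T8-T13-T14-T12-T10 has odd length 5, so it cannot be 2-colored; at least 3 frequencies are needed.
3 frequencies suffice: T8=2, T13=1, T7=2, T12=2, T10=1, T14=3. No two conflicting transmitters share a frequency.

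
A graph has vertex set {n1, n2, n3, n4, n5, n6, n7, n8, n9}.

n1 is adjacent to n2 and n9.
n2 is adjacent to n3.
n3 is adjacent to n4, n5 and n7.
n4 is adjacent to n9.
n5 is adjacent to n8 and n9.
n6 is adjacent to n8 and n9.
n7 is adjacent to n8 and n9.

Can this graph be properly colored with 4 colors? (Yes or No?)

The chromatic number is 3. The cycle n2-n3-n4-n9-n1-n2 has odd length 5, so it cannot be 2-colored; at least 3 colors are needed.
One proper 3-coloring: n1=2, n2=3, n3=1, n4=2, n5=2, n6=2, n7=2, n8=1, n9=1.
Since 4 ≥ 3, a proper 4-coloring certainly exists.

Yes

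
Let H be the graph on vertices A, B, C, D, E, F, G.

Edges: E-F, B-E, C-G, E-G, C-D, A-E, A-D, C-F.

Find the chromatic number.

3

The cycle C-G-E-A-D-C has odd length 5, so it cannot be 2-colored; at least 3 colors are needed.
A valid assignment using 3 colors: A=2, B=2, C=1, D=3, E=1, F=2, G=2. No two adjacent vertices share a color.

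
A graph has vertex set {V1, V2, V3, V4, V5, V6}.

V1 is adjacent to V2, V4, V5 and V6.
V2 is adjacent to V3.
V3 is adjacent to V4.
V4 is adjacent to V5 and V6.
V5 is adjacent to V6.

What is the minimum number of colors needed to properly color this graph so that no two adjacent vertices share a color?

4

V1, V4, V5, V6 form a clique, so at least 4 colors are needed.
4 colors suffice: color R → {V1, V3}; color B → {V2, V4}; color G → {V6}; color Y → {V5}. Every edge joins two different colors.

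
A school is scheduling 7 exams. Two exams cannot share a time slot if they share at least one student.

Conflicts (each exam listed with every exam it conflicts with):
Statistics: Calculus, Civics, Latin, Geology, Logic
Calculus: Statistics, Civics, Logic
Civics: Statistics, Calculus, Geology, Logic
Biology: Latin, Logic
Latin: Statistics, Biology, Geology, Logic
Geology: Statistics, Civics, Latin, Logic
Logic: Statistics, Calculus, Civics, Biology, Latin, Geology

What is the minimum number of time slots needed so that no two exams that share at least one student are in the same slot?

Statistics, Latin, Geology, Logic are mutually in conflict, so at least 4 time slots are needed.
A valid assignment using 4 time slots: Statistics=2, Calculus=3, Civics=4, Biology=2, Latin=4, Geology=3, Logic=1. No two conflicting exams share a time slot.

4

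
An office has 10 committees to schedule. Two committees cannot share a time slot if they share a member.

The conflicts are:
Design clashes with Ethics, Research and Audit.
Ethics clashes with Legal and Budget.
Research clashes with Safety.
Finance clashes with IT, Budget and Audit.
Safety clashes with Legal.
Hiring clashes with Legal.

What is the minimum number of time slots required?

3

The cycle Audit-Design-Ethics-Budget-Finance-Audit has odd length 5, so it cannot be 2-colored; at least 3 time slots are needed.
3 time slots suffice: Design=2, Ethics=1, Research=1, Finance=1, Safety=3, Hiring=1, IT=2, Legal=2, Budget=2, Audit=3. Every pair that conflicts lands in different time slots.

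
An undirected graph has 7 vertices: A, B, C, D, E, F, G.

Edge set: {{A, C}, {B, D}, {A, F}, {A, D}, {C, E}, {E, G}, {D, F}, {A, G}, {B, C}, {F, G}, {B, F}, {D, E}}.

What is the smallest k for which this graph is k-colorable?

B, D, F are pairwise adjacent, so at least 3 colors are needed.
3 colors suffice: A=3, B=3, C=2, D=2, E=1, F=1, G=2. No two adjacent vertices share a color.

3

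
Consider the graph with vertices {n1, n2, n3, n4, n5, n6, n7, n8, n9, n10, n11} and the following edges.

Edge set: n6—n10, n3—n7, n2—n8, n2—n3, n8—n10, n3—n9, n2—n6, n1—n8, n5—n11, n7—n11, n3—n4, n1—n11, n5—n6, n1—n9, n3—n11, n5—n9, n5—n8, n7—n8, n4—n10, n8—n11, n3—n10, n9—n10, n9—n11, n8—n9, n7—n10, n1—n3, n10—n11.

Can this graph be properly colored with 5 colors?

Yes

The chromatic number is 4. n5, n8, n9, n11 are pairwise adjacent (a clique of size 4), so at least 4 colors are needed.
One proper 4-coloring: n1=1, n2=1, n3=2, n4=3, n5=1, n6=2, n7=4, n8=2, n9=4, n10=1, n11=3.
Since 5 ≥ 4, a proper 5-coloring certainly exists.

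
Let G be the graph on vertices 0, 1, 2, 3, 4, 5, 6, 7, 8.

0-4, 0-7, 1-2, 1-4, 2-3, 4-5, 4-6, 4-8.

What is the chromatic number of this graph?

2

4 and 5 are adjacent, so at least 2 colors are needed.
One proper 2-coloring: 0=b, 1=b, 2=a, 3=b, 4=a, 5=b, 6=b, 7=a, 8=b. Every edge joins two different colors.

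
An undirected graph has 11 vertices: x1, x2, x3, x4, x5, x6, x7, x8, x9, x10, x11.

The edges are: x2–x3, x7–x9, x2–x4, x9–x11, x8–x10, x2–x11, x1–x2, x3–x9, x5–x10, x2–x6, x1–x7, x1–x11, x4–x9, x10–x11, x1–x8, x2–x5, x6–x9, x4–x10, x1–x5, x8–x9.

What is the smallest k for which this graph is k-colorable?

3

x1, x2, x5 are mutually adjacent, so at least 3 colors are needed.
3 colors suffice: color 1 → {x2, x9, x10}; color 2 → {x1, x3, x4, x6}; color 3 → {x5, x7, x8, x11}. Every edge joins two different colors.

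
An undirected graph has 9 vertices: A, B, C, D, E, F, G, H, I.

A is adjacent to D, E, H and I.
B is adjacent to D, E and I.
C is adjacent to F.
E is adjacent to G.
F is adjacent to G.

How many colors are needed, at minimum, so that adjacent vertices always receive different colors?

2

C and F are adjacent, so at least 2 colors are needed.
2 colors suffice: color 1 → {A, B, C, G}; color 2 → {D, E, F, H, I}. No two adjacent vertices share a color.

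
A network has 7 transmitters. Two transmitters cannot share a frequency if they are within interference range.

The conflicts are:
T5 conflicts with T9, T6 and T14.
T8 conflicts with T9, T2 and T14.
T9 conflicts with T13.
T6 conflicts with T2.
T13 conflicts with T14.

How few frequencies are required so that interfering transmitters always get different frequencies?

3

The cycle T6-T2-T8-T9-T5-T6 has odd length 5, so it cannot be 2-colored; at least 3 frequencies are needed.
A valid assignment using 3 frequencies: T5=1, T8=1, T9=2, T6=3, T2=2, T13=1, T14=2. No two conflicting transmitters share a frequency.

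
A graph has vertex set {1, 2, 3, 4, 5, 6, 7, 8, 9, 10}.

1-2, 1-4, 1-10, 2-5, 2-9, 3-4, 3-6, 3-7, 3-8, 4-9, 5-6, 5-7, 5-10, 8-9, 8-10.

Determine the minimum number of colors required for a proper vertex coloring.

3

The cycle 5-6-3-8-10-5 has odd length 5, so it cannot be 2-colored; at least 3 colors are needed.
3 colors suffice: color red → {1, 3, 5, 9}; color blue → {2, 4, 6, 7, 8}; color green → {10}. Each edge has distinct colors on its endpoints.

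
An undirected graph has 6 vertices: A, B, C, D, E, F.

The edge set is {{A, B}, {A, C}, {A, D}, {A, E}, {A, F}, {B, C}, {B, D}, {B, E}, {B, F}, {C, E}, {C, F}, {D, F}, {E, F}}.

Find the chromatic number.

5

A, B, C, E, F are mutually adjacent (a clique of size 5), so at least 5 colors are needed.
5 colors suffice: A=blue, B=red, C=purple, D=yellow, E=yellow, F=green. No two adjacent vertices share a color.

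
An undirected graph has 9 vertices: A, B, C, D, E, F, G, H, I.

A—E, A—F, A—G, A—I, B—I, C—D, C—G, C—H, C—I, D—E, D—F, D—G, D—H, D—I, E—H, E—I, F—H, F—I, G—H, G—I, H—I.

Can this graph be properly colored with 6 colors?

Yes

The chromatic number is 5. C, D, G, H, I are mutually adjacent (a clique of size 5), so at least 5 colors are needed.
5 colors suffice: color red → {I}; color blue → {A, B, H}; color green → {D}; color yellow → {E, F, G}; color purple → {C}.
Since 6 ≥ 5, a proper 6-coloring certainly exists.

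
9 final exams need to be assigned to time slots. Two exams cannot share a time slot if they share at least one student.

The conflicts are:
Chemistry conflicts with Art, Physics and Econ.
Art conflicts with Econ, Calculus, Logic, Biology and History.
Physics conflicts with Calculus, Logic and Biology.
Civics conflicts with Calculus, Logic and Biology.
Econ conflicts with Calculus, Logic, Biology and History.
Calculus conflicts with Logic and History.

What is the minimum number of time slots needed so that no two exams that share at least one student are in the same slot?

4

Art, Econ, Calculus, Logic pairwise conflict, so at least 4 time slots are needed.
4 time slots suffice: time slot 1 → {Art, Physics, Civics}; time slot 2 → {Chemistry, Calculus, Biology}; time slot 3 → {Econ}; time slot 4 → {Logic, History}. Each listed conflict is separated.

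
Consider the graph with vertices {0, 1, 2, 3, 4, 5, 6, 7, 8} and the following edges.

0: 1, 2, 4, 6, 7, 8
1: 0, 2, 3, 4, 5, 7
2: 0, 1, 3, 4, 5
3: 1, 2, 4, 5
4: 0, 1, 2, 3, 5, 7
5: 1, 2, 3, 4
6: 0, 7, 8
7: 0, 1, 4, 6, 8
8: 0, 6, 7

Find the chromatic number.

5

1, 2, 3, 4, 5 are mutually adjacent (a clique of size 5), so at least 5 colors are needed.
5 colors suffice: 0=a, 1=c, 2=d, 3=a, 4=b, 5=e, 6=c, 7=d, 8=b. Each edge has distinct colors on its endpoints.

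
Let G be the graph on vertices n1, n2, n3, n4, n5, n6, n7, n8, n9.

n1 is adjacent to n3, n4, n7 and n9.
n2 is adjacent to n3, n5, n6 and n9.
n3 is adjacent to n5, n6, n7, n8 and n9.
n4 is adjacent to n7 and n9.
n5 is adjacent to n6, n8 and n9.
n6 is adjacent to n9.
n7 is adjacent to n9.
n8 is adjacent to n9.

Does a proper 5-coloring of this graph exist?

The chromatic number is 5. n2, n3, n5, n6, n9 are pairwise adjacent (a clique of size 5), so at least 5 colors are needed.
5 colors suffice: color 1 → {n9}; color 2 → {n3, n4}; color 3 → {n5, n7}; color 4 → {n1, n2, n8}; color 5 → {n6}.
That is already a proper 5-coloring.

Yes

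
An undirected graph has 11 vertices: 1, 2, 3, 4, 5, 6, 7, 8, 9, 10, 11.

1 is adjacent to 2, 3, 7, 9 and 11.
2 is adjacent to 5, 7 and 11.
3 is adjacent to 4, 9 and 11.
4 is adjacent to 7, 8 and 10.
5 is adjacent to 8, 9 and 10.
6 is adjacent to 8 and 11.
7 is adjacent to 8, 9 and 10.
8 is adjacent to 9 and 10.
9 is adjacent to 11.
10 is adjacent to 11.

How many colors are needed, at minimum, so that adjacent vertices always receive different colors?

4, 7, 8, 10 form a clique, so at least 4 colors are needed.
4 colors suffice: 1=d, 2=b, 3=c, 4=d, 5=c, 6=b, 7=c, 8=a, 9=b, 10=b, 11=a. Every edge joins two different colors.

4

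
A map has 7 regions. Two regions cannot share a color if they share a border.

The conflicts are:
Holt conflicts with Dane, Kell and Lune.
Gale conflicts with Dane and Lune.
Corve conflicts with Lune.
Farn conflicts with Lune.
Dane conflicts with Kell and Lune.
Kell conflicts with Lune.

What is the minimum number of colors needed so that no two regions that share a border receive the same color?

Holt, Dane, Kell, Lune all conflict with each other, so at least 4 colors are needed.
4 colors suffice: Holt=3, Gale=3, Corve=2, Farn=2, Dane=2, Kell=4, Lune=1. Each listed conflict is separated.

4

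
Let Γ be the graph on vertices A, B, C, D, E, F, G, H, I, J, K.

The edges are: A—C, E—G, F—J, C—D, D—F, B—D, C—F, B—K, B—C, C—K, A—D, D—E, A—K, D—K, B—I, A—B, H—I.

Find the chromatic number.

5

A, B, C, D, K form a clique, so at least 5 colors are needed.
5 colors suffice: color red → {D, G, I, J}; color blue → {B, E, F, H}; color green → {C}; color yellow → {K}; color purple → {A}. Each edge has distinct colors on its endpoints.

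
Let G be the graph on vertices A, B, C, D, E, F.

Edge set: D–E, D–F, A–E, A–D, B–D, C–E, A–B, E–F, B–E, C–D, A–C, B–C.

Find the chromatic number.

5

A, B, C, D, E are pairwise adjacent (a clique of size 5), so at least 5 colors are needed.
5 colors suffice: color 1 → {E}; color 2 → {D}; color 3 → {A, F}; color 4 → {C}; color 5 → {B}. No two adjacent vertices share a color.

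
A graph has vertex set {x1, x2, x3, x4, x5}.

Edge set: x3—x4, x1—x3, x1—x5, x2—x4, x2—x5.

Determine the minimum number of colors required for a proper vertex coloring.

3

The cycle x3-x1-x5-x2-x4-x3 has odd length 5, so it cannot be 2-colored; at least 3 colors are needed.
3 colors suffice: color 1 → {x4, x5}; color 2 → {x1, x2}; color 3 → {x3}. Every edge joins two different colors.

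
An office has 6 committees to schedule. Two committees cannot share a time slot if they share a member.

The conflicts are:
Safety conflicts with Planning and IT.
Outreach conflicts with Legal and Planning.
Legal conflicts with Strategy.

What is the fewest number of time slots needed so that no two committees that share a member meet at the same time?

2

Legal and Strategy conflict, so at least 2 time slots are needed.
2 time slots suffice: time slot 1 → {Legal, Planning, IT}; time slot 2 → {Safety, Outreach, Strategy}. No two conflicting committees share a time slot.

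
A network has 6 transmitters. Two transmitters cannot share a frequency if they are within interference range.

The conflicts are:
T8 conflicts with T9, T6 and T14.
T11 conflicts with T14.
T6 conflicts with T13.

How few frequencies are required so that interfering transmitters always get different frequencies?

T6 and T13 conflict, so at least 2 frequencies are needed.
2 frequencies suffice: frequency 1 → {T8, T11, T13}; frequency 2 → {T9, T6, T14}. No two conflicting transmitters share a frequency.

2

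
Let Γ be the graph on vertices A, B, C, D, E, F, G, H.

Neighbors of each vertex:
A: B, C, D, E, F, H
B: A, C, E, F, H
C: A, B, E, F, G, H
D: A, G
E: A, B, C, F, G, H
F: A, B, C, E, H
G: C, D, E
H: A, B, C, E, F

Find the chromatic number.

A, B, C, E, F, H form a clique, so at least 6 colors are needed.
6 colors suffice: color 1 → {D, E}; color 2 → {A, G}; color 3 → {C}; color 4 → {F}; color 5 → {H}; color 6 → {B}. Each edge has distinct colors on its endpoints.

6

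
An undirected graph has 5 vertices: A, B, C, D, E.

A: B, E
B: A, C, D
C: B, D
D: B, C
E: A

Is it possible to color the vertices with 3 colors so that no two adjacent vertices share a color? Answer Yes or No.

Yes

The chromatic number is 3. B, C, D form a triangle, so at least 3 colors are needed.
A valid assignment using 3 colors: A=2, B=1, C=3, D=2, E=1.
That is already a proper 3-coloring.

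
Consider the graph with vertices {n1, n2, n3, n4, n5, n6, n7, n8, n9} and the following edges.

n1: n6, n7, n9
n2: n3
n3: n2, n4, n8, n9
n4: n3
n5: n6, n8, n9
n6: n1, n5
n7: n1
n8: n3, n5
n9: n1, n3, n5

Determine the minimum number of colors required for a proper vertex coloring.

2

n1 and n6 are adjacent, so at least 2 colors are needed.
One proper 2-coloring: n1=1, n2=2, n3=1, n4=2, n5=1, n6=2, n7=2, n8=2, n9=2. Every edge joins two different colors.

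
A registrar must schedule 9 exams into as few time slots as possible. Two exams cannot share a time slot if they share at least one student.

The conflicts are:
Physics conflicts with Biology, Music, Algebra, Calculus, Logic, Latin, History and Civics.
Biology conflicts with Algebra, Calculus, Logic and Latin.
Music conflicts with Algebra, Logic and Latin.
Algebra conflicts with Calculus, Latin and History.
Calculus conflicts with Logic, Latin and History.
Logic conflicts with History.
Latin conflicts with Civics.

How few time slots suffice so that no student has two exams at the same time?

Physics, Biology, Algebra, Calculus, Latin are mutually in conflict, so at least 5 time slots are needed.
A valid assignment using 5 time slots: Physics=1, Biology=5, Music=2, Algebra=4, Calculus=2, Logic=3, Latin=3, History=5, Civics=2. No two conflicting exams share a time slot.

5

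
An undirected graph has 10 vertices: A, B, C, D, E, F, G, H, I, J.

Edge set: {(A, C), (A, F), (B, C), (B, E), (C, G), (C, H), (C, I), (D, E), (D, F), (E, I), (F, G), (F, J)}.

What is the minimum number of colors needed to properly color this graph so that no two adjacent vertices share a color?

2

A and F are adjacent, so at least 2 colors are needed.
2 colors suffice: color red → {C, E, F}; color blue → {A, B, D, G, H, I, J}. Each edge has distinct colors on its endpoints.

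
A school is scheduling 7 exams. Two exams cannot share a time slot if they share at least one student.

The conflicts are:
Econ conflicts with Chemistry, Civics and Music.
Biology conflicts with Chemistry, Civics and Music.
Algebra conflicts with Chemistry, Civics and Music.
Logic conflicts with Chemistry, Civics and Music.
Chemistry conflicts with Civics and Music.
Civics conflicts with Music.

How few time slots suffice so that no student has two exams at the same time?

4

Algebra, Chemistry, Civics, Music are mutually in conflict, so at least 4 time slots are needed.
4 time slots suffice: time slot 1 → {Civics}; time slot 2 → {Music}; time slot 3 → {Chemistry}; time slot 4 → {Econ, Biology, Algebra, Logic}. No two conflicting exams share a time slot.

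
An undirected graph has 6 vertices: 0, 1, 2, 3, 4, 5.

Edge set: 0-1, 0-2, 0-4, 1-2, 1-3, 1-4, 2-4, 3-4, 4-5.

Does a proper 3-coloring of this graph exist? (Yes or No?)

No

0, 1, 2, 4 are pairwise adjacent (a clique of size 4), so at least 4 colors are needed.
So 3 colors are not enough.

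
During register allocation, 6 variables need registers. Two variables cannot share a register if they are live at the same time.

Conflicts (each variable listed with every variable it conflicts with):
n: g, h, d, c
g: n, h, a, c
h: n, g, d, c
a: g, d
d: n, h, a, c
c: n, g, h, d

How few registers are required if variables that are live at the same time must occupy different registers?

4

n, h, d, c all conflict with each other, so at least 4 registers are needed.
4 registers suffice: n=1, g=3, h=2, a=1, d=3, c=4. No two conflicting variables share a register.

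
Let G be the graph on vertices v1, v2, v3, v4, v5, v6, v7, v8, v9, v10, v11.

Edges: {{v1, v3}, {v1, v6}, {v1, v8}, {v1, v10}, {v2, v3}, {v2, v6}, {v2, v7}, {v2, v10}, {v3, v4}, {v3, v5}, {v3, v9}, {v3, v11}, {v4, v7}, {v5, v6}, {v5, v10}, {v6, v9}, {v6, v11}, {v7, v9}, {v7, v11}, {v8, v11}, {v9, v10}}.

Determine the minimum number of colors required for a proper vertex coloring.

2

v7 and v9 are adjacent, so at least 2 colors are needed.
2 colors suffice: color 1 → {v3, v6, v7, v8, v10}; color 2 → {v1, v2, v4, v5, v9, v11}. Each edge has distinct colors on its endpoints.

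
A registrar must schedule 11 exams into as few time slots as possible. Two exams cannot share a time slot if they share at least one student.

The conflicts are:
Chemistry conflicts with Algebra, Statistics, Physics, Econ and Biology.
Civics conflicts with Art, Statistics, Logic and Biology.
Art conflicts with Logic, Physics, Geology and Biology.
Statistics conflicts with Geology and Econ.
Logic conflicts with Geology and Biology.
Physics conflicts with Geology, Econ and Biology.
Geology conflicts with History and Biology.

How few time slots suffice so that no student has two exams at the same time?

4

Art, Physics, Geology, Biology are mutually in conflict, so at least 4 time slots are needed.
A valid assignment using 4 time slots: Chemistry=1, Civics=1, Algebra=2, Art=4, Statistics=2, Logic=3, Physics=3, Geology=1, History=2, Econ=4, Biology=2. Every pair that conflicts lands in different time slots.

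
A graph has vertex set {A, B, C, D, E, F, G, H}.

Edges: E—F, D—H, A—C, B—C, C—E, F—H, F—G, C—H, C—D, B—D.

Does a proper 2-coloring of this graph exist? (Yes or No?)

C, D, H are mutually adjacent, so at least 3 colors are needed.
So 2 colors are not enough.

No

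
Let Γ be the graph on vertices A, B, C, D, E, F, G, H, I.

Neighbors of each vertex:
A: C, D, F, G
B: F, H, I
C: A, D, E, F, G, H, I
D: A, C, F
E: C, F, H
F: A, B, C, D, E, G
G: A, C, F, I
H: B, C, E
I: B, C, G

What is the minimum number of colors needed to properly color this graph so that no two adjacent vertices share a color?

4

A, C, D, F form a clique, so at least 4 colors are needed.
4 colors suffice: A=4, B=1, C=1, D=3, E=3, F=2, G=3, H=2, I=2. No two adjacent vertices share a color.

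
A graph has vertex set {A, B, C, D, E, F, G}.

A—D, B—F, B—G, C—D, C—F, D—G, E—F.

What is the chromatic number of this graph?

The cycle F-C-D-G-B-F has odd length 5, so it cannot be 2-colored; at least 3 colors are needed.
One proper 3-coloring: A=2, B=2, C=2, D=1, E=2, F=1, G=3. Every edge joins two different colors.

3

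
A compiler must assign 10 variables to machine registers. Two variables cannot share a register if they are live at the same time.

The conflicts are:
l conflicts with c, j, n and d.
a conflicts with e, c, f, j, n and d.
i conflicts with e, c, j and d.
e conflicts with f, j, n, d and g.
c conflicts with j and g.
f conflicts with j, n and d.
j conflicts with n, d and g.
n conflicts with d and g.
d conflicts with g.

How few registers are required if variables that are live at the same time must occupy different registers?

a, e, f, j, n, d all conflict with each other, so at least 6 registers are needed.
6 registers suffice: register 1 → {j}; register 2 → {c, d}; register 3 → {i, n}; register 4 → {l, e}; register 5 → {a, g}; register 6 → {f}. Each listed conflict is separated.

6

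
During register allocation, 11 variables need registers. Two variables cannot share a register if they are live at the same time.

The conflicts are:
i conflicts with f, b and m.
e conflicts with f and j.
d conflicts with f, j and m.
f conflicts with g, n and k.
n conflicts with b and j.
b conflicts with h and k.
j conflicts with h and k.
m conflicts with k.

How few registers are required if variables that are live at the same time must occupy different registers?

2

d and f conflict, so at least 2 registers are needed.
A valid assignment using 2 registers: i=2, e=2, d=2, f=1, g=2, n=2, b=1, j=1, h=2, m=1, k=2. Each listed conflict is separated.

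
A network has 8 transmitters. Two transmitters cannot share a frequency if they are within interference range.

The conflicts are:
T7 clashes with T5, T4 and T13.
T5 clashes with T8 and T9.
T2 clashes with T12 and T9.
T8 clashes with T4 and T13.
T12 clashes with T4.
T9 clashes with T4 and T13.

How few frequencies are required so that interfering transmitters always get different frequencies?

T9 and T13 conflict, so at least 2 frequencies are needed.
A valid assignment using 2 frequencies: T7=1, T5=2, T2=2, T8=1, T12=1, T9=1, T4=2, T13=2. No two conflicting transmitters share a frequency.

2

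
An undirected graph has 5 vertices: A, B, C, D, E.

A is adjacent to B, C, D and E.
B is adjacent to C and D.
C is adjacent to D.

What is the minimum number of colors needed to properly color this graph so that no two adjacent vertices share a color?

A, B, C, D are mutually adjacent (a clique of size 4), so at least 4 colors are needed.
4 colors suffice: color 1 → {A}; color 2 → {B, E}; color 3 → {C}; color 4 → {D}. No two adjacent vertices share a color.

4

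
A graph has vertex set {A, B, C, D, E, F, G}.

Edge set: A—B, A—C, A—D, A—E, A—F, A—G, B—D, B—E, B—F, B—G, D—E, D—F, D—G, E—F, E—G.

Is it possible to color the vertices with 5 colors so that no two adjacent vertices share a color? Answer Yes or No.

The chromatic number is 5. A, B, D, E, F are pairwise adjacent (a clique of size 5), so at least 5 colors are needed.
One proper 5-coloring: A=1, B=2, C=2, D=3, E=4, F=5, G=5.
That is already a proper 5-coloring.

Yes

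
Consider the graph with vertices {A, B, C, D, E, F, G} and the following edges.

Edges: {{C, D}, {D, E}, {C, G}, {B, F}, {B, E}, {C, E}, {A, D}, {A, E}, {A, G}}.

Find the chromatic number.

A, D, E are mutually adjacent, so at least 3 colors are needed.
3 colors suffice: A=3, B=2, C=3, D=2, E=1, F=1, G=1. Each edge has distinct colors on its endpoints.

3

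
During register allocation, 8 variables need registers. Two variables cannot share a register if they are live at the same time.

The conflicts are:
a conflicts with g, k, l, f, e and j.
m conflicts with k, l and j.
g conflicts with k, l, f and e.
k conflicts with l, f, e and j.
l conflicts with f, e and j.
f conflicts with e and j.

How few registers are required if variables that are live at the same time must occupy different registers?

a, g, k, l, f, e pairwise conflict, so at least 6 registers are needed.
6 registers suffice: register 1 → {k}; register 2 → {l}; register 3 → {m, f}; register 4 → {a}; register 5 → {g, j}; register 6 → {e}. Each listed conflict is separated.

6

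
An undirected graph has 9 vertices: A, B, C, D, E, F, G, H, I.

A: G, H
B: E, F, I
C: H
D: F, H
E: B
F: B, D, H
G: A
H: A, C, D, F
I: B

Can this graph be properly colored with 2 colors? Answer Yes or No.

No

D, F, H are mutually adjacent, so at least 3 colors are needed.
So 2 colors are not enough.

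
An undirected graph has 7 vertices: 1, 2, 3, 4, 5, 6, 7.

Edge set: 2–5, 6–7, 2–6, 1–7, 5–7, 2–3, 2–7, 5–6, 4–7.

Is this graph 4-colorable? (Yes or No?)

The chromatic number is 4. 2, 5, 6, 7 are pairwise adjacent (a clique of size 4), so at least 4 colors are needed.
One proper 4-coloring: 1=b, 2=b, 3=a, 4=b, 5=c, 6=d, 7=a.
That is already a proper 4-coloring.

Yes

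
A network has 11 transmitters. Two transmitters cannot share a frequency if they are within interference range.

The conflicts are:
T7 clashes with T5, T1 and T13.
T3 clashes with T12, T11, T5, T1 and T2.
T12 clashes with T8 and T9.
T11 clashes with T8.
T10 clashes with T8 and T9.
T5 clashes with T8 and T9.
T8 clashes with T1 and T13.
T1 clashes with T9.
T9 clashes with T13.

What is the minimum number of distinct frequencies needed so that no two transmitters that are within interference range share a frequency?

2

T7 and T13 conflict, so at least 2 frequencies are needed.
A valid assignment using 2 frequencies: T7=1, T3=1, T12=2, T11=2, T10=2, T5=2, T8=1, T1=2, T2=2, T9=1, T13=2. Every pair that conflicts lands in different frequencies.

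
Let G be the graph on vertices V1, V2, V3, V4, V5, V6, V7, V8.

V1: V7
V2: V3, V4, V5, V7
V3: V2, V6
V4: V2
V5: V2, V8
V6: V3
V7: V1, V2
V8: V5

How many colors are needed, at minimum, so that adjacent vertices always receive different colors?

V5 and V8 are adjacent, so at least 2 colors are needed.
2 colors suffice: V1=R, V2=R, V3=B, V4=B, V5=B, V6=R, V7=B, V8=R. Every edge joins two different colors.

2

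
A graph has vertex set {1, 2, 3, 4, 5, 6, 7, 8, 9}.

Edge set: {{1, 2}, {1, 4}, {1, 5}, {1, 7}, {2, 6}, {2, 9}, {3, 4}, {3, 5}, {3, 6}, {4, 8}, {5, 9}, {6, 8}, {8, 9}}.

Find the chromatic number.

The cycle 3-4-1-2-6-3 has odd length 5, so it cannot be 2-colored; at least 3 colors are needed.
A valid assignment using 3 colors: 1=a, 2=b, 3=a, 4=c, 5=b, 6=c, 7=b, 8=b, 9=a. No two adjacent vertices share a color.

3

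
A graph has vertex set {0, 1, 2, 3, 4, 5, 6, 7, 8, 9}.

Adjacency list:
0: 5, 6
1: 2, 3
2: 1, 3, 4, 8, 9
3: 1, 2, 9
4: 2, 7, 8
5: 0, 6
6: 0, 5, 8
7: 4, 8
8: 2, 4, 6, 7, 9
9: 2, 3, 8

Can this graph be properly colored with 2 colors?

4, 7, 8 are pairwise adjacent, so at least 3 colors are needed.
So 2 colors are not enough.

No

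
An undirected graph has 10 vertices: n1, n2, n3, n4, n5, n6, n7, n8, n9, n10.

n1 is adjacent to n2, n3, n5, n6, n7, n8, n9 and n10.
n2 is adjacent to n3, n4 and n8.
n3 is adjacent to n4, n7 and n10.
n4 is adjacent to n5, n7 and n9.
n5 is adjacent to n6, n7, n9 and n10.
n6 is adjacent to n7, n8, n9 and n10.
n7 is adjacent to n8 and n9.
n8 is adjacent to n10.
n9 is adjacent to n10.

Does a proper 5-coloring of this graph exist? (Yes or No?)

Yes

The chromatic number is 5. n1, n5, n6, n9, n10 are pairwise adjacent (a clique of size 5), so at least 5 colors are needed.
5 colors suffice: color 1 → {n1, n4}; color 2 → {n2, n7, n10}; color 3 → {n3, n8, n9}; color 4 → {n5}; color 5 → {n6}.
That is already a proper 5-coloring.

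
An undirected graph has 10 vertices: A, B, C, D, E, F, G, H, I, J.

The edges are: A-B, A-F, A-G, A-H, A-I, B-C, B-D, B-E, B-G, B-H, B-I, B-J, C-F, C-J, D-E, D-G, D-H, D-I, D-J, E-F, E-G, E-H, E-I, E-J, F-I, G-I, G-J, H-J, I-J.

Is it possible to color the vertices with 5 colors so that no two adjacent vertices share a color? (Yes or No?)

No

B, D, E, G, I, J form a clique, so at least 6 colors are needed.
So 5 colors are not enough.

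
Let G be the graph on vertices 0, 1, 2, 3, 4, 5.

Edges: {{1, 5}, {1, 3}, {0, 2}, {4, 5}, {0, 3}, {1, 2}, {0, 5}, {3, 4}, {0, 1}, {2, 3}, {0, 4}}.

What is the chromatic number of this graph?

4

0, 1, 2, 3 are pairwise adjacent (a clique of size 4), so at least 4 colors are needed.
4 colors suffice: color a → {0}; color b → {3, 5}; color c → {1, 4}; color d → {2}. Each edge has distinct colors on its endpoints.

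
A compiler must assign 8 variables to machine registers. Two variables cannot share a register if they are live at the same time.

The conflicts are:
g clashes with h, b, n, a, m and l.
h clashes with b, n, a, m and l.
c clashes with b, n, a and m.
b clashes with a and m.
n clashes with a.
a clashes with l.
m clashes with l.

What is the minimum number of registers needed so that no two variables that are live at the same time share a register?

g, h, m, l are mutually in conflict, so at least 4 registers are needed.
A valid assignment using 4 registers: g=1, h=2, c=1, b=4, n=4, a=3, m=3, l=4. Every pair that conflicts lands in different registers.

4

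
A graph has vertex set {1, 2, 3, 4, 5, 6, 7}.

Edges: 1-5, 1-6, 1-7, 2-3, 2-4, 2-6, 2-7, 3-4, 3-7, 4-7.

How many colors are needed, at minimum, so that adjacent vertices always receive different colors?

2, 3, 4, 7 are mutually adjacent (a clique of size 4), so at least 4 colors are needed.
4 colors suffice: 1=b, 2=b, 3=c, 4=d, 5=a, 6=a, 7=a. Every edge joins two different colors.

4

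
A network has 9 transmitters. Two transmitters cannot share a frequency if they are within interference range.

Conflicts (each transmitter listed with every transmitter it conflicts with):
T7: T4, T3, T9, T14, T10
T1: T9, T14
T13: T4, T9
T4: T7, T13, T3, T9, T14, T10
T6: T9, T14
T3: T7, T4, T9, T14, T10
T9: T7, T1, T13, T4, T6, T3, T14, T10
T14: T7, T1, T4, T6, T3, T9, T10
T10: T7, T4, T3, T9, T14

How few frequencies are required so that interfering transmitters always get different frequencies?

6

T7, T4, T3, T9, T14, T10 are mutually in conflict, so at least 6 frequencies are needed.
6 frequencies suffice: frequency 1 → {T9}; frequency 2 → {T13, T14}; frequency 3 → {T1, T4, T6}; frequency 4 → {T3}; frequency 5 → {T10}; frequency 6 → {T7}. No two conflicting transmitters share a frequency.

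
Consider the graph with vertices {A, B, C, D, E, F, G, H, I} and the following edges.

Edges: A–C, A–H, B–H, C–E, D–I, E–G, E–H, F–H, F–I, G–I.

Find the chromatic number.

The cycle F-H-E-G-I-F has odd length 5, so it cannot be 2-colored; at least 3 colors are needed.
3 colors suffice: A=blue, B=blue, C=red, D=blue, E=blue, F=blue, G=green, H=red, I=red. No two adjacent vertices share a color.

3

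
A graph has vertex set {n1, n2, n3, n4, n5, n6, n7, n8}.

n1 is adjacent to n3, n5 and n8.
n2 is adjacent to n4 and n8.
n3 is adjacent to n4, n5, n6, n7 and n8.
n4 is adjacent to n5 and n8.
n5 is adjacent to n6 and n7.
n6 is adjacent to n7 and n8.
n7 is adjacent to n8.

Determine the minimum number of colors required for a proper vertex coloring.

n3, n5, n6, n7 are pairwise adjacent (a clique of size 4), so at least 4 colors are needed.
4 colors suffice: n1=3, n2=1, n3=1, n4=3, n5=2, n6=4, n7=3, n8=2. Every edge joins two different colors.

4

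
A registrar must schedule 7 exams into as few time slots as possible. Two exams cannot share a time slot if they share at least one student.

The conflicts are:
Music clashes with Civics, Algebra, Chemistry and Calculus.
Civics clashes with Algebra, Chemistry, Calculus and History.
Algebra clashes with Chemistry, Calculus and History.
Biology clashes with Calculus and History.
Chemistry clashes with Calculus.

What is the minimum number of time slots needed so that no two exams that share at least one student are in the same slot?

5

Music, Civics, Algebra, Chemistry, Calculus are mutually in conflict, so at least 5 time slots are needed.
5 time slots suffice: time slot 1 → {Calculus, History}; time slot 2 → {Algebra, Biology}; time slot 3 → {Civics}; time slot 4 → {Chemistry}; time slot 5 → {Music}. Each listed conflict is separated.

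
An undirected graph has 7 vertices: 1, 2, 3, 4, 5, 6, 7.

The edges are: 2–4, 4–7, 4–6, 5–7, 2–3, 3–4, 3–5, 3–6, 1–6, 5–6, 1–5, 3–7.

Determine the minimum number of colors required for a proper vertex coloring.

3

1, 5, 6 are mutually adjacent, so at least 3 colors are needed.
3 colors suffice: color red → {1, 3}; color blue → {4, 5}; color green → {2, 6, 7}. Every edge joins two different colors.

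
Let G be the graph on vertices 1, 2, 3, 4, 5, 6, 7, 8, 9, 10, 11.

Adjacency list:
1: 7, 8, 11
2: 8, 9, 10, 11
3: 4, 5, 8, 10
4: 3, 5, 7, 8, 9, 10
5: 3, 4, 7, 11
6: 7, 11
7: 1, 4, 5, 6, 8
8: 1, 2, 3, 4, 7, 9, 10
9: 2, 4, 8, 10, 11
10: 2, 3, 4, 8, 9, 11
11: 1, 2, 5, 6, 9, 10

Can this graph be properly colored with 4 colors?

Yes

The chromatic number is 4. 4, 8, 9, 10 are mutually adjacent (a clique of size 4), so at least 4 colors are needed.
A valid assignment using 4 colors: 1=b, 2=b, 3=d, 4=b, 5=c, 6=b, 7=d, 8=a, 9=d, 10=c, 11=a.
That is already a proper 4-coloring.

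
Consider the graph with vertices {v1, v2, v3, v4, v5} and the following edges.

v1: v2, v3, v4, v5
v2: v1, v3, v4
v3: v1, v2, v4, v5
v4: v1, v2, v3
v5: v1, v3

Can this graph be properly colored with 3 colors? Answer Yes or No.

No

v1, v2, v3, v4 are mutually adjacent (a clique of size 4), so at least 4 colors are needed.
So 3 colors are not enough.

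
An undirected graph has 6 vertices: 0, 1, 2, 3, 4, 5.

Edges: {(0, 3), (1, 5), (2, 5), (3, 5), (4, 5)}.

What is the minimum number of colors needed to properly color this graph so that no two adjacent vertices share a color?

4 and 5 are adjacent, so at least 2 colors are needed.
A valid assignment using 2 colors: 0=a, 1=b, 2=b, 3=b, 4=b, 5=a. Each edge has distinct colors on its endpoints.

2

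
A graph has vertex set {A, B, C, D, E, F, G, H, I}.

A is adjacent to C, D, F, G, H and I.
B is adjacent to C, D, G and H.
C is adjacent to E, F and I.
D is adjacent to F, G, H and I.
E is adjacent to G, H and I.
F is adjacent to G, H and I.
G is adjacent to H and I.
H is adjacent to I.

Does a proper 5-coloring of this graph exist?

No

A, D, F, G, H, I are pairwise adjacent (a clique of size 6), so at least 6 colors are needed.
So 5 colors are not enough.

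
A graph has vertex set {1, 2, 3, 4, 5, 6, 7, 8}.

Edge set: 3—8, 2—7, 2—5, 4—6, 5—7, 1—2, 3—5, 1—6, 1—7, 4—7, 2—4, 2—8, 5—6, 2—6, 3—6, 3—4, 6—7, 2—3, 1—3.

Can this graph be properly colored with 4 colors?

Yes

The chromatic number is 4. 1, 2, 3, 6 are mutually adjacent (a clique of size 4), so at least 4 colors are needed.
One proper 4-coloring: 1=yellow, 2=red, 3=blue, 4=yellow, 5=yellow, 6=green, 7=blue, 8=green.
That is already a proper 4-coloring.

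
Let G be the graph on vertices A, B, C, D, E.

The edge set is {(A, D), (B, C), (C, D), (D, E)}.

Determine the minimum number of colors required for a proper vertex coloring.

A and D are adjacent, so at least 2 colors are needed.
One proper 2-coloring: A=blue, B=red, C=blue, D=red, E=blue. No two adjacent vertices share a color.

2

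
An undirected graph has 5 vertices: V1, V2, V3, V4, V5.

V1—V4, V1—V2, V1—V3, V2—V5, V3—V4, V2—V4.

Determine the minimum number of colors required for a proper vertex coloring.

V1, V3, V4 are pairwise adjacent, so at least 3 colors are needed.
3 colors suffice: V1=blue, V2=green, V3=green, V4=red, V5=red. No two adjacent vertices share a color.

3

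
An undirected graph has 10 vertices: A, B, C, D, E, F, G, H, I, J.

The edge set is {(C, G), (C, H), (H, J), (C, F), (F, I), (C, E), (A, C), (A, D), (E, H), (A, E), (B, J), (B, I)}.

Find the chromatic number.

3

A, C, E are pairwise adjacent, so at least 3 colors are needed.
A valid assignment using 3 colors: A=2, B=2, C=1, D=1, E=3, F=2, G=2, H=2, I=1, J=1. Every edge joins two different colors.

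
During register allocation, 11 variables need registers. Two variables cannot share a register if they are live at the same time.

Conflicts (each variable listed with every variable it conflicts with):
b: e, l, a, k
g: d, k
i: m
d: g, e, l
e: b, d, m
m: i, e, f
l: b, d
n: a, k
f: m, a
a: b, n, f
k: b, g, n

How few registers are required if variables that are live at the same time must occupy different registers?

3

The cycle d-g-k-b-e-d has odd length 5, so it cannot be 2-colored; at least 3 registers are needed.
Using 3 registers: b=1, g=3, i=2, d=1, e=2, m=1, l=2, n=1, f=3, a=2, k=2. No two conflicting variables share a register.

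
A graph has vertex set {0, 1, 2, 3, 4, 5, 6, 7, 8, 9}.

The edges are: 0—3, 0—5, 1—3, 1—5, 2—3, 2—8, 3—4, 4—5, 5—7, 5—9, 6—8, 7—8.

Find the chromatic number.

7 and 8 are adjacent, so at least 2 colors are needed.
One proper 2-coloring: 0=b, 1=b, 2=b, 3=a, 4=b, 5=a, 6=b, 7=b, 8=a, 9=b. No two adjacent vertices share a color.

2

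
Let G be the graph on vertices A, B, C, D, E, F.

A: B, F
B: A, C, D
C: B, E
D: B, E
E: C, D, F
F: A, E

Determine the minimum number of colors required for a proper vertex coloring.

3

The cycle C-E-F-A-B-C has odd length 5, so it cannot be 2-colored; at least 3 colors are needed.
3 colors suffice: color red → {B, E}; color blue → {C, D, F}; color green → {A}. Each edge has distinct colors on its endpoints.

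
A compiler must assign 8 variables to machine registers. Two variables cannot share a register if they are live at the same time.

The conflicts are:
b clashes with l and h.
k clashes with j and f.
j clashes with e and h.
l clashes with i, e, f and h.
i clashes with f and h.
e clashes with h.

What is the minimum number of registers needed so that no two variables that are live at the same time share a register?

3

l, i, h all conflict with each other, so at least 3 registers are needed.
Using 3 registers: b=3, k=3, j=1, l=1, i=3, e=3, f=2, h=2. No two conflicting variables share a register.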